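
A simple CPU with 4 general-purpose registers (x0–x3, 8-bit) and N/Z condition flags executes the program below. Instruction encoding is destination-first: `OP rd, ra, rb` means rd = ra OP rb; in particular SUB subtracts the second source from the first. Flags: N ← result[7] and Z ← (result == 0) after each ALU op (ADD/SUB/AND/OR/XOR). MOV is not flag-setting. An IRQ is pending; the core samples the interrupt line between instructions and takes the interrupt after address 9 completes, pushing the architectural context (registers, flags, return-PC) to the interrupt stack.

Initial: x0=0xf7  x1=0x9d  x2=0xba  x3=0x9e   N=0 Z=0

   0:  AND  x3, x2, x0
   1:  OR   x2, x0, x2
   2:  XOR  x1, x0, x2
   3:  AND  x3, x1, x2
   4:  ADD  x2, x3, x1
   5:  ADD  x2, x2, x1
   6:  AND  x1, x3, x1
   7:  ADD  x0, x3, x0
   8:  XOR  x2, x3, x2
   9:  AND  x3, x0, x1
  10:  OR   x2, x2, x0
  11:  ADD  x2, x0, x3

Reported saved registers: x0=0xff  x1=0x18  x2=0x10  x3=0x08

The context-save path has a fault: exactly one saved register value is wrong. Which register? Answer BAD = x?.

after  0: x0=0xf7 x1=0x9d x2=0xba x3=0xb2  N=1 Z=0
after  1: x0=0xf7 x1=0x9d x2=0xff x3=0xb2  N=1 Z=0
after  2: x0=0xf7 x1=0x08 x2=0xff x3=0xb2  N=0 Z=0
after  3: x0=0xf7 x1=0x08 x2=0xff x3=0x08  N=0 Z=0
after  4: x0=0xf7 x1=0x08 x2=0x10 x3=0x08  N=0 Z=0
after  5: x0=0xf7 x1=0x08 x2=0x18 x3=0x08  N=0 Z=0
after  6: x0=0xf7 x1=0x08 x2=0x18 x3=0x08  N=0 Z=0
after  7: x0=0xff x1=0x08 x2=0x18 x3=0x08  N=1 Z=0
after  8: x0=0xff x1=0x08 x2=0x10 x3=0x08  N=0 Z=0
after  9: x0=0xff x1=0x08 x2=0x10 x3=0x08  N=0 Z=0
-- IRQ taken; context saved, return-PC = 10 --
mismatch: x1: reported 0x18 vs actual 0x08

BAD = x1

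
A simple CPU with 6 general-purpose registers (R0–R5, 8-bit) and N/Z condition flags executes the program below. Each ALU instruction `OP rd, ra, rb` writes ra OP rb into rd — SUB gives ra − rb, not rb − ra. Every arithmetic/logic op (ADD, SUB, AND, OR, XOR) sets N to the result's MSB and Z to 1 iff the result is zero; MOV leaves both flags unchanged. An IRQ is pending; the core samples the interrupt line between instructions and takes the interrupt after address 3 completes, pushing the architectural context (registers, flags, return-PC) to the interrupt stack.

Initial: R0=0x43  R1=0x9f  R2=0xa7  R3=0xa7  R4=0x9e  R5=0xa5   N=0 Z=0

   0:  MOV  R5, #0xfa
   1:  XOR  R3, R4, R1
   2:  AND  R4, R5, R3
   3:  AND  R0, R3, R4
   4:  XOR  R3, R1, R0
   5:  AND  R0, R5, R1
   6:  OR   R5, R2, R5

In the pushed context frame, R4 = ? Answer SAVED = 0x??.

after  0: R0=0x43 R1=0x9f R2=0xa7 R3=0xa7 R4=0x9e R5=0xfa  N=0 Z=0
after  1: R0=0x43 R1=0x9f R2=0xa7 R3=0x01 R4=0x9e R5=0xfa  N=0 Z=0
after  2: R0=0x43 R1=0x9f R2=0xa7 R3=0x01 R4=0x00 R5=0xfa  N=0 Z=1
after  3: R0=0x00 R1=0x9f R2=0xa7 R3=0x01 R4=0x00 R5=0xfa  N=0 Z=1
-- IRQ taken; context saved, return-PC = 4 --

SAVED = 0x00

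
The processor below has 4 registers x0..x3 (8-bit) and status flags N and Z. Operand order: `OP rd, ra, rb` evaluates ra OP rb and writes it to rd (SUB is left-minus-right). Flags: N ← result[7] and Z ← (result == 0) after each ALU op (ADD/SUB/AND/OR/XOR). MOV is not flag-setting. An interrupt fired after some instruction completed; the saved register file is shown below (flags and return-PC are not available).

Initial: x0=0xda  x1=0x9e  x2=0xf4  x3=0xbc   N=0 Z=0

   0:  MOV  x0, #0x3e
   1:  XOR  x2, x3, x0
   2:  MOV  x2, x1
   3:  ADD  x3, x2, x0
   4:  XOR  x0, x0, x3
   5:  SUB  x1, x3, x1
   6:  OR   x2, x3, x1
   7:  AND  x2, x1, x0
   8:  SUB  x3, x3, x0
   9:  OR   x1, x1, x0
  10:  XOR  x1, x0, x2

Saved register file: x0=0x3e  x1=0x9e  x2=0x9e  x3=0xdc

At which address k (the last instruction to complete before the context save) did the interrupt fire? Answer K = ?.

K = 3

after  0: x0=0x3e x1=0x9e x2=0xf4 x3=0xbc  N=0 Z=0
after  1: x0=0x3e x1=0x9e x2=0x82 x3=0xbc  N=1 Z=0
after  2: x0=0x3e x1=0x9e x2=0x9e x3=0xbc  N=1 Z=0
after  3: x0=0x3e x1=0x9e x2=0x9e x3=0xdc  N=1 Z=0
-- IRQ taken; context saved, return-PC = 4 --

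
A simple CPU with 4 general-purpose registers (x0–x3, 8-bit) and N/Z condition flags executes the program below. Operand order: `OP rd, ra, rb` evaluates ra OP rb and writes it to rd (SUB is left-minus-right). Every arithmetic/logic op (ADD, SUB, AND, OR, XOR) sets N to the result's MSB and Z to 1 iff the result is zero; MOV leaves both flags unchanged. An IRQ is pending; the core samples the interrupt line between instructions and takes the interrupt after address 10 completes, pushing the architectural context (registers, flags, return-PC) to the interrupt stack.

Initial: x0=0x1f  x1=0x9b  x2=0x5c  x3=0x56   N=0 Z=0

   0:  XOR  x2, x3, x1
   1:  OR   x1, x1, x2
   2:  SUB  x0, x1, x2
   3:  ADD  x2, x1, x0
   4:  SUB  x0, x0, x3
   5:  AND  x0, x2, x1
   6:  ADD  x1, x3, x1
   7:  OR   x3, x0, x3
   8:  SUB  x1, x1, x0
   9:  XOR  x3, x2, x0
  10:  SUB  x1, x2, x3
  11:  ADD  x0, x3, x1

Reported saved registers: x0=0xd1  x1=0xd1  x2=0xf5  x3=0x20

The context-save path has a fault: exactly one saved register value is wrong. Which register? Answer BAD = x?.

after  0: x0=0x1f x1=0x9b x2=0xcd x3=0x56  N=1 Z=0
after  1: x0=0x1f x1=0xdf x2=0xcd x3=0x56  N=1 Z=0
after  2: x0=0x12 x1=0xdf x2=0xcd x3=0x56  N=0 Z=0
after  3: x0=0x12 x1=0xdf x2=0xf1 x3=0x56  N=1 Z=0
after  4: x0=0xbc x1=0xdf x2=0xf1 x3=0x56  N=1 Z=0
after  5: x0=0xd1 x1=0xdf x2=0xf1 x3=0x56  N=1 Z=0
after  6: x0=0xd1 x1=0x35 x2=0xf1 x3=0x56  N=0 Z=0
after  7: x0=0xd1 x1=0x35 x2=0xf1 x3=0xd7  N=1 Z=0
after  8: x0=0xd1 x1=0x64 x2=0xf1 x3=0xd7  N=0 Z=0
after  9: x0=0xd1 x1=0x64 x2=0xf1 x3=0x20  N=0 Z=0
after 10: x0=0xd1 x1=0xd1 x2=0xf1 x3=0x20  N=1 Z=0
-- IRQ taken; context saved, return-PC = 11 --
mismatch: x2: reported 0xf5 vs actual 0xf1

BAD = x2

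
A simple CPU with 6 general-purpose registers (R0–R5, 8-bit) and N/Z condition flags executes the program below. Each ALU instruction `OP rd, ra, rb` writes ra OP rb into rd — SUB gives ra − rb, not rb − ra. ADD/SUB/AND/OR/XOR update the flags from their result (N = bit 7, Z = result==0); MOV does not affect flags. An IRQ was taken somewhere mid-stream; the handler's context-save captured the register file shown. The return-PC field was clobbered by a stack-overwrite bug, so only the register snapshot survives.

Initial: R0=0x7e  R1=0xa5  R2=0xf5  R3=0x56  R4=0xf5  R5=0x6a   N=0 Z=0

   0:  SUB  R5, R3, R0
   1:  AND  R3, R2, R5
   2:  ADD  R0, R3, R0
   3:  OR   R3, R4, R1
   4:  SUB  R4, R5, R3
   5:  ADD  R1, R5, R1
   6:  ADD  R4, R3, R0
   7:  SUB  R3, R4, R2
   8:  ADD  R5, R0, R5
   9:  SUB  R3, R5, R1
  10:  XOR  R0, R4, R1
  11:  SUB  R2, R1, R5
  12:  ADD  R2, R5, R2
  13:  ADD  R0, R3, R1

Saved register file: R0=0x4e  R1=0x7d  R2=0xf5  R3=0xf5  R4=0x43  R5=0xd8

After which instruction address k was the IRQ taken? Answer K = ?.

K = 6

after  0: R0=0x7e R1=0xa5 R2=0xf5 R3=0x56 R4=0xf5 R5=0xd8  N=1 Z=0
after  1: R0=0x7e R1=0xa5 R2=0xf5 R3=0xd0 R4=0xf5 R5=0xd8  N=1 Z=0
after  2: R0=0x4e R1=0xa5 R2=0xf5 R3=0xd0 R4=0xf5 R5=0xd8  N=0 Z=0
after  3: R0=0x4e R1=0xa5 R2=0xf5 R3=0xf5 R4=0xf5 R5=0xd8  N=1 Z=0
after  4: R0=0x4e R1=0xa5 R2=0xf5 R3=0xf5 R4=0xe3 R5=0xd8  N=1 Z=0
after  5: R0=0x4e R1=0x7d R2=0xf5 R3=0xf5 R4=0xe3 R5=0xd8  N=0 Z=0
after  6: R0=0x4e R1=0x7d R2=0xf5 R3=0xf5 R4=0x43 R5=0xd8  N=0 Z=0
-- IRQ taken; context saved, return-PC = 7 --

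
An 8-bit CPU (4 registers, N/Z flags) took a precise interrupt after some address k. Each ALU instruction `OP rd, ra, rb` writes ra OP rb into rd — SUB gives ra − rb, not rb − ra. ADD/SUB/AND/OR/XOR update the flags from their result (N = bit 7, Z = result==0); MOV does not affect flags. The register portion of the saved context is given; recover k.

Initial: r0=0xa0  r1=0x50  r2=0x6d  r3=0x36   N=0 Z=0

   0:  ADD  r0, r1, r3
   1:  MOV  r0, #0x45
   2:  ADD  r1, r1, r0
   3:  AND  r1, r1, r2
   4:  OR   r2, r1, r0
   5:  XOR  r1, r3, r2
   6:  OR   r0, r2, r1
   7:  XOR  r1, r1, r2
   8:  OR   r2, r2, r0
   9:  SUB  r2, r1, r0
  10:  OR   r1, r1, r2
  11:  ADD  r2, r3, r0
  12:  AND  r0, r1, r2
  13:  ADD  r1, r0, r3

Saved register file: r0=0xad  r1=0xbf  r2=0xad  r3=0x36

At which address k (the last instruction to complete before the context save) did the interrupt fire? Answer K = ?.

after  0: r0=0x86 r1=0x50 r2=0x6d r3=0x36  N=1 Z=0
after  1: r0=0x45 r1=0x50 r2=0x6d r3=0x36  N=1 Z=0
after  2: r0=0x45 r1=0x95 r2=0x6d r3=0x36  N=1 Z=0
after  3: r0=0x45 r1=0x05 r2=0x6d r3=0x36  N=0 Z=0
after  4: r0=0x45 r1=0x05 r2=0x45 r3=0x36  N=0 Z=0
after  5: r0=0x45 r1=0x73 r2=0x45 r3=0x36  N=0 Z=0
after  6: r0=0x77 r1=0x73 r2=0x45 r3=0x36  N=0 Z=0
after  7: r0=0x77 r1=0x36 r2=0x45 r3=0x36  N=0 Z=0
after  8: r0=0x77 r1=0x36 r2=0x77 r3=0x36  N=0 Z=0
after  9: r0=0x77 r1=0x36 r2=0xbf r3=0x36  N=1 Z=0
after 10: r0=0x77 r1=0xbf r2=0xbf r3=0x36  N=1 Z=0
after 11: r0=0x77 r1=0xbf r2=0xad r3=0x36  N=1 Z=0
after 12: r0=0xad r1=0xbf r2=0xad r3=0x36  N=1 Z=0
-- IRQ taken; context saved, return-PC = 13 --

K = 12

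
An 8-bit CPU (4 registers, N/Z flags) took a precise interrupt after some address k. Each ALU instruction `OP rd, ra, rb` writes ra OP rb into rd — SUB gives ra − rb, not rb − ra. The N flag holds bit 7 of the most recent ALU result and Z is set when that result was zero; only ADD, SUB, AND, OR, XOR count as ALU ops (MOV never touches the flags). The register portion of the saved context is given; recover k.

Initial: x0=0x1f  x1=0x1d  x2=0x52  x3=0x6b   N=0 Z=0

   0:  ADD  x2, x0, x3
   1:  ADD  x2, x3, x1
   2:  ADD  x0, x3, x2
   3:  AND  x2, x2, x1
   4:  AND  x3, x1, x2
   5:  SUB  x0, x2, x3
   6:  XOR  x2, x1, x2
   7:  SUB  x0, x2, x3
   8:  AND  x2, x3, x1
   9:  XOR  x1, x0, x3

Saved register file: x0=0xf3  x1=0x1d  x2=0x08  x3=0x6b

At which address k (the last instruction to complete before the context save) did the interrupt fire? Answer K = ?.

after  0: x0=0x1f x1=0x1d x2=0x8a x3=0x6b  N=1 Z=0
after  1: x0=0x1f x1=0x1d x2=0x88 x3=0x6b  N=1 Z=0
after  2: x0=0xf3 x1=0x1d x2=0x88 x3=0x6b  N=1 Z=0
after  3: x0=0xf3 x1=0x1d x2=0x08 x3=0x6b  N=0 Z=0
-- IRQ taken; context saved, return-PC = 4 --

K = 3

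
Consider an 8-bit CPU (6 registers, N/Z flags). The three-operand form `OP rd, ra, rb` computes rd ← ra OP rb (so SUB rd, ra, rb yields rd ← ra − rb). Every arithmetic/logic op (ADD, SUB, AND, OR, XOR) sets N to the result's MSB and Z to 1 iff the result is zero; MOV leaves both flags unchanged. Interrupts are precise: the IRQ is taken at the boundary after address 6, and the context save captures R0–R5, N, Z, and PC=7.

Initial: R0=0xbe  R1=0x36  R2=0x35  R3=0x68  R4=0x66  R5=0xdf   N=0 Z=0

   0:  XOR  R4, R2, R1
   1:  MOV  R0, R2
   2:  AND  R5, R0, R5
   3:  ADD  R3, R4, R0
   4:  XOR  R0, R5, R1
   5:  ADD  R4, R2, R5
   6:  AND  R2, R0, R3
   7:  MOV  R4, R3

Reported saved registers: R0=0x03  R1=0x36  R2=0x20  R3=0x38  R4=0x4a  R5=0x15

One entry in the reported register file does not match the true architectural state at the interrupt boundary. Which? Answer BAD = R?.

BAD = R0

after  0: R0=0xbe R1=0x36 R2=0x35 R3=0x68 R4=0x03 R5=0xdf  N=0 Z=0
after  1: R0=0x35 R1=0x36 R2=0x35 R3=0x68 R4=0x03 R5=0xdf  N=0 Z=0
after  2: R0=0x35 R1=0x36 R2=0x35 R3=0x68 R4=0x03 R5=0x15  N=0 Z=0
after  3: R0=0x35 R1=0x36 R2=0x35 R3=0x38 R4=0x03 R5=0x15  N=0 Z=0
after  4: R0=0x23 R1=0x36 R2=0x35 R3=0x38 R4=0x03 R5=0x15  N=0 Z=0
after  5: R0=0x23 R1=0x36 R2=0x35 R3=0x38 R4=0x4a R5=0x15  N=0 Z=0
after  6: R0=0x23 R1=0x36 R2=0x20 R3=0x38 R4=0x4a R5=0x15  N=0 Z=0
-- IRQ taken; context saved, return-PC = 7 --
mismatch: R0: reported 0x03 vs actual 0x23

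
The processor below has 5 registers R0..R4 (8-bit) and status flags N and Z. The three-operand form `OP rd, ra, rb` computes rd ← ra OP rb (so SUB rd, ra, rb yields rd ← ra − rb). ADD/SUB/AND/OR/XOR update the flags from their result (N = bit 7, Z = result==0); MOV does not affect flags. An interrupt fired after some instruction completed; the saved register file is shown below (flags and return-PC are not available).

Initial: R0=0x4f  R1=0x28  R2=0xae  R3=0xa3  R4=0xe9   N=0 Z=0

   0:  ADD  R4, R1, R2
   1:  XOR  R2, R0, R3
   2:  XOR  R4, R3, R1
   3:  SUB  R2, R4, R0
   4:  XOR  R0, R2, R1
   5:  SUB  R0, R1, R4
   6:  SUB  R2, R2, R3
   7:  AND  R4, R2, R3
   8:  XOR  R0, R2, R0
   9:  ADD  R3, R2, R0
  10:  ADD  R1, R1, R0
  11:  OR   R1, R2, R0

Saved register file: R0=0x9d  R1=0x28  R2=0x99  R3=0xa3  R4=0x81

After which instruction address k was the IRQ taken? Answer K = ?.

K = 7

after  0: R0=0x4f R1=0x28 R2=0xae R3=0xa3 R4=0xd6  N=1 Z=0
after  1: R0=0x4f R1=0x28 R2=0xec R3=0xa3 R4=0xd6  N=1 Z=0
after  2: R0=0x4f R1=0x28 R2=0xec R3=0xa3 R4=0x8b  N=1 Z=0
after  3: R0=0x4f R1=0x28 R2=0x3c R3=0xa3 R4=0x8b  N=0 Z=0
after  4: R0=0x14 R1=0x28 R2=0x3c R3=0xa3 R4=0x8b  N=0 Z=0
after  5: R0=0x9d R1=0x28 R2=0x3c R3=0xa3 R4=0x8b  N=1 Z=0
after  6: R0=0x9d R1=0x28 R2=0x99 R3=0xa3 R4=0x8b  N=1 Z=0
after  7: R0=0x9d R1=0x28 R2=0x99 R3=0xa3 R4=0x81  N=1 Z=0
-- IRQ taken; context saved, return-PC = 8 --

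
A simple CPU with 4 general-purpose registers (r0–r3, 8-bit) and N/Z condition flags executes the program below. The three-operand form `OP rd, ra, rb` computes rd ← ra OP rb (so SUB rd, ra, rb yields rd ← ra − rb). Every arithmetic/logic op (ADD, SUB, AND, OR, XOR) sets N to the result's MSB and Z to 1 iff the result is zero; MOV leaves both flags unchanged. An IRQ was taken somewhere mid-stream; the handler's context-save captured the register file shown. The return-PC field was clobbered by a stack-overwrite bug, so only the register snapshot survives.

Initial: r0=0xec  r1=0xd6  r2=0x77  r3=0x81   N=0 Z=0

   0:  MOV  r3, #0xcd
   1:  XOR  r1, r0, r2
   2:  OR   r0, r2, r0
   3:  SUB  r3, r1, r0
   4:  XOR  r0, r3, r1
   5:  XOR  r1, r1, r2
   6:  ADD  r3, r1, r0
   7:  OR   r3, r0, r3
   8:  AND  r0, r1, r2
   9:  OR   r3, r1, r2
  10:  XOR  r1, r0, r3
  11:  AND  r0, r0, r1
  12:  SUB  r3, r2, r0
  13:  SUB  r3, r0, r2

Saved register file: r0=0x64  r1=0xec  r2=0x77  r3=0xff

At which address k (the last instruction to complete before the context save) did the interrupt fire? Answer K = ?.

K = 9

after  0: r0=0xec r1=0xd6 r2=0x77 r3=0xcd  N=0 Z=0
after  1: r0=0xec r1=0x9b r2=0x77 r3=0xcd  N=1 Z=0
after  2: r0=0xff r1=0x9b r2=0x77 r3=0xcd  N=1 Z=0
after  3: r0=0xff r1=0x9b r2=0x77 r3=0x9c  N=1 Z=0
after  4: r0=0x07 r1=0x9b r2=0x77 r3=0x9c  N=0 Z=0
after  5: r0=0x07 r1=0xec r2=0x77 r3=0x9c  N=1 Z=0
after  6: r0=0x07 r1=0xec r2=0x77 r3=0xf3  N=1 Z=0
after  7: r0=0x07 r1=0xec r2=0x77 r3=0xf7  N=1 Z=0
after  8: r0=0x64 r1=0xec r2=0x77 r3=0xf7  N=0 Z=0
after  9: r0=0x64 r1=0xec r2=0x77 r3=0xff  N=1 Z=0
-- IRQ taken; context saved, return-PC = 10 --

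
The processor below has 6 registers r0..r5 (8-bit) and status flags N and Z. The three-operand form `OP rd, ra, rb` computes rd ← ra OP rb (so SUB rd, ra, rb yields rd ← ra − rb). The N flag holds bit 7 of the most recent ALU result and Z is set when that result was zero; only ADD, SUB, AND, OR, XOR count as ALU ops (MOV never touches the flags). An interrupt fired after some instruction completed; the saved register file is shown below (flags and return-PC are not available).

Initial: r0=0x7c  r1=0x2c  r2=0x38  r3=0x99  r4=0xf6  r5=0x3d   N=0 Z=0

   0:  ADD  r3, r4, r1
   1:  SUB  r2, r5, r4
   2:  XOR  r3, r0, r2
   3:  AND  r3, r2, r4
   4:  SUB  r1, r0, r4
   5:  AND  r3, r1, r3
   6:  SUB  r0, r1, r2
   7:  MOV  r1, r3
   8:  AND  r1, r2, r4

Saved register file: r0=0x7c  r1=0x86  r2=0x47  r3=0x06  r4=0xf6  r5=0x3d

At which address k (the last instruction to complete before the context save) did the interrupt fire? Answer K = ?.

after  0: r0=0x7c r1=0x2c r2=0x38 r3=0x22 r4=0xf6 r5=0x3d  N=0 Z=0
after  1: r0=0x7c r1=0x2c r2=0x47 r3=0x22 r4=0xf6 r5=0x3d  N=0 Z=0
after  2: r0=0x7c r1=0x2c r2=0x47 r3=0x3b r4=0xf6 r5=0x3d  N=0 Z=0
after  3: r0=0x7c r1=0x2c r2=0x47 r3=0x46 r4=0xf6 r5=0x3d  N=0 Z=0
after  4: r0=0x7c r1=0x86 r2=0x47 r3=0x46 r4=0xf6 r5=0x3d  N=1 Z=0
after  5: r0=0x7c r1=0x86 r2=0x47 r3=0x06 r4=0xf6 r5=0x3d  N=0 Z=0
-- IRQ taken; context saved, return-PC = 6 --

K = 5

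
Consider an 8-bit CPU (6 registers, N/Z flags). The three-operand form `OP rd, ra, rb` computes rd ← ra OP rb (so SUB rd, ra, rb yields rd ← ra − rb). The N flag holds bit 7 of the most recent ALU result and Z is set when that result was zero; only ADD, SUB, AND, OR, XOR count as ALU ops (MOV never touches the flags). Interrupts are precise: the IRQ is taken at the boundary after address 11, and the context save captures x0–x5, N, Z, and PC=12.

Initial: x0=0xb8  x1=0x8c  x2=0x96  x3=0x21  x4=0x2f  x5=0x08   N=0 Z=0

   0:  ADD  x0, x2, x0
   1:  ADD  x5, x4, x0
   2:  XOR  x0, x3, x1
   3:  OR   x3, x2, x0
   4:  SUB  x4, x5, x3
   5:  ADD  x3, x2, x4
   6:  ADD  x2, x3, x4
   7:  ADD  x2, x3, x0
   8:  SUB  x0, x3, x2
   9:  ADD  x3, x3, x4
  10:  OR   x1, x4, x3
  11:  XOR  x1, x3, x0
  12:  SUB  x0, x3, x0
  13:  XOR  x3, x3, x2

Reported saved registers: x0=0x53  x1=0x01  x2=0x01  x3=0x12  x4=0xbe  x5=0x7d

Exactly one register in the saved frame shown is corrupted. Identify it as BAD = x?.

after  0: x0=0x4e x1=0x8c x2=0x96 x3=0x21 x4=0x2f x5=0x08  N=0 Z=0
after  1: x0=0x4e x1=0x8c x2=0x96 x3=0x21 x4=0x2f x5=0x7d  N=0 Z=0
after  2: x0=0xad x1=0x8c x2=0x96 x3=0x21 x4=0x2f x5=0x7d  N=1 Z=0
after  3: x0=0xad x1=0x8c x2=0x96 x3=0xbf x4=0x2f x5=0x7d  N=1 Z=0
after  4: x0=0xad x1=0x8c x2=0x96 x3=0xbf x4=0xbe x5=0x7d  N=1 Z=0
after  5: x0=0xad x1=0x8c x2=0x96 x3=0x54 x4=0xbe x5=0x7d  N=0 Z=0
after  6: x0=0xad x1=0x8c x2=0x12 x3=0x54 x4=0xbe x5=0x7d  N=0 Z=0
after  7: x0=0xad x1=0x8c x2=0x01 x3=0x54 x4=0xbe x5=0x7d  N=0 Z=0
after  8: x0=0x53 x1=0x8c x2=0x01 x3=0x54 x4=0xbe x5=0x7d  N=0 Z=0
after  9: x0=0x53 x1=0x8c x2=0x01 x3=0x12 x4=0xbe x5=0x7d  N=0 Z=0
after 10: x0=0x53 x1=0xbe x2=0x01 x3=0x12 x4=0xbe x5=0x7d  N=1 Z=0
after 11: x0=0x53 x1=0x41 x2=0x01 x3=0x12 x4=0xbe x5=0x7d  N=0 Z=0
-- IRQ taken; context saved, return-PC = 12 --
mismatch: x1: reported 0x01 vs actual 0x41

BAD = x1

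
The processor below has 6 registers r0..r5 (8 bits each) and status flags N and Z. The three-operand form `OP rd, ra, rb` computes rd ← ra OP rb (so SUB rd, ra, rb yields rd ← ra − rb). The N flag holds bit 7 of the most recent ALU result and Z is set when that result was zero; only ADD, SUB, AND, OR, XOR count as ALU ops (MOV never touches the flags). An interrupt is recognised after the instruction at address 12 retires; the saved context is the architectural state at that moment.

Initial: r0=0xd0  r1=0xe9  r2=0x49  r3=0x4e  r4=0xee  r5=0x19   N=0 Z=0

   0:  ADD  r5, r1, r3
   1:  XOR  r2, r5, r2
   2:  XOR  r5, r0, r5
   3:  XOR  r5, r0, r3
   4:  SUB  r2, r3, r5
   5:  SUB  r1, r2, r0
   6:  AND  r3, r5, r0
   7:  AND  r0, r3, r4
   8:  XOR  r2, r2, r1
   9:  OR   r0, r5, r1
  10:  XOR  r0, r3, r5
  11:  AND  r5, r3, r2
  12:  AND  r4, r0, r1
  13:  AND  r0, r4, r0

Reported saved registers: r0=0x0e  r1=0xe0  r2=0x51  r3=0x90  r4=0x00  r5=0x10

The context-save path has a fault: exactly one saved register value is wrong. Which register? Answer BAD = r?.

BAD = r2

after  0: r0=0xd0 r1=0xe9 r2=0x49 r3=0x4e r4=0xee r5=0x37  N=0 Z=0
after  1: r0=0xd0 r1=0xe9 r2=0x7e r3=0x4e r4=0xee r5=0x37  N=0 Z=0
after  2: r0=0xd0 r1=0xe9 r2=0x7e r3=0x4e r4=0xee r5=0xe7  N=1 Z=0
after  3: r0=0xd0 r1=0xe9 r2=0x7e r3=0x4e r4=0xee r5=0x9e  N=1 Z=0
after  4: r0=0xd0 r1=0xe9 r2=0xb0 r3=0x4e r4=0xee r5=0x9e  N=1 Z=0
after  5: r0=0xd0 r1=0xe0 r2=0xb0 r3=0x4e r4=0xee r5=0x9e  N=1 Z=0
after  6: r0=0xd0 r1=0xe0 r2=0xb0 r3=0x90 r4=0xee r5=0x9e  N=1 Z=0
after  7: r0=0x80 r1=0xe0 r2=0xb0 r3=0x90 r4=0xee r5=0x9e  N=1 Z=0
after  8: r0=0x80 r1=0xe0 r2=0x50 r3=0x90 r4=0xee r5=0x9e  N=0 Z=0
after  9: r0=0xfe r1=0xe0 r2=0x50 r3=0x90 r4=0xee r5=0x9e  N=1 Z=0
after 10: r0=0x0e r1=0xe0 r2=0x50 r3=0x90 r4=0xee r5=0x9e  N=0 Z=0
after 11: r0=0x0e r1=0xe0 r2=0x50 r3=0x90 r4=0xee r5=0x10  N=0 Z=0
after 12: r0=0x0e r1=0xe0 r2=0x50 r3=0x90 r4=0x00 r5=0x10  N=0 Z=1
-- IRQ taken; context saved, return-PC = 13 --
mismatch: r2: reported 0x51 vs actual 0x50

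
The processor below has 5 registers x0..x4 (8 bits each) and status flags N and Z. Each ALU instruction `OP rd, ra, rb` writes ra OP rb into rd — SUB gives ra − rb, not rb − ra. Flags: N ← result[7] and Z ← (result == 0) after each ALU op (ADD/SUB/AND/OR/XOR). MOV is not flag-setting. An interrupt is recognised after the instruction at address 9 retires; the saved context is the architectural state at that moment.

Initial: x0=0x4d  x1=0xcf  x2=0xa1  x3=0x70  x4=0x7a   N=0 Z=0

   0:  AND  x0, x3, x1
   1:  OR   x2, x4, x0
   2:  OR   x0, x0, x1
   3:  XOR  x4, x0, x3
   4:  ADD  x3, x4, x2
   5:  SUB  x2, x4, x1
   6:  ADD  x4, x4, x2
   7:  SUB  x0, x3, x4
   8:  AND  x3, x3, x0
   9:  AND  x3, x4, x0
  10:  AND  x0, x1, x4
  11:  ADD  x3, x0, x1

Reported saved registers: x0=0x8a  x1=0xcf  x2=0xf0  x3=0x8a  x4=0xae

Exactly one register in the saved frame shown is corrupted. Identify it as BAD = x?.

after  0: x0=0x40 x1=0xcf x2=0xa1 x3=0x70 x4=0x7a  N=0 Z=0
after  1: x0=0x40 x1=0xcf x2=0x7a x3=0x70 x4=0x7a  N=0 Z=0
after  2: x0=0xcf x1=0xcf x2=0x7a x3=0x70 x4=0x7a  N=1 Z=0
after  3: x0=0xcf x1=0xcf x2=0x7a x3=0x70 x4=0xbf  N=1 Z=0
after  4: x0=0xcf x1=0xcf x2=0x7a x3=0x39 x4=0xbf  N=0 Z=0
after  5: x0=0xcf x1=0xcf x2=0xf0 x3=0x39 x4=0xbf  N=1 Z=0
after  6: x0=0xcf x1=0xcf x2=0xf0 x3=0x39 x4=0xaf  N=1 Z=0
after  7: x0=0x8a x1=0xcf x2=0xf0 x3=0x39 x4=0xaf  N=1 Z=0
after  8: x0=0x8a x1=0xcf x2=0xf0 x3=0x08 x4=0xaf  N=0 Z=0
after  9: x0=0x8a x1=0xcf x2=0xf0 x3=0x8a x4=0xaf  N=1 Z=0
-- IRQ taken; context saved, return-PC = 10 --
mismatch: x4: reported 0xae vs actual 0xaf

BAD = x4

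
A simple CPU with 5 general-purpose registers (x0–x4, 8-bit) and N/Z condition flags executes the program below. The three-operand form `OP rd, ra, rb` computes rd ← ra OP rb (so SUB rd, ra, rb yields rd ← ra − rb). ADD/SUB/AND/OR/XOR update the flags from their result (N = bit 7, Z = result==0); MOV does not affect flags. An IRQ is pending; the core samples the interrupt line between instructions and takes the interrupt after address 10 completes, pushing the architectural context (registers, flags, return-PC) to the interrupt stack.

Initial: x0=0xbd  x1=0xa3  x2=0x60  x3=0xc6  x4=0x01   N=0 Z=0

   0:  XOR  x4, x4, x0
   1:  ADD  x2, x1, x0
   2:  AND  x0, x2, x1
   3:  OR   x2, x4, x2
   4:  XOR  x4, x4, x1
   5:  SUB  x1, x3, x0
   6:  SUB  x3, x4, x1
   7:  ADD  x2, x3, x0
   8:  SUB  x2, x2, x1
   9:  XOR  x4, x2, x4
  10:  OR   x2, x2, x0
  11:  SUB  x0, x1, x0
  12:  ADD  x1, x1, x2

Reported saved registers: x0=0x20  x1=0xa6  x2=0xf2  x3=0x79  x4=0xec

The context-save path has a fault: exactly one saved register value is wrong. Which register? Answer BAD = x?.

after  0: x0=0xbd x1=0xa3 x2=0x60 x3=0xc6 x4=0xbc  N=1 Z=0
after  1: x0=0xbd x1=0xa3 x2=0x60 x3=0xc6 x4=0xbc  N=0 Z=0
after  2: x0=0x20 x1=0xa3 x2=0x60 x3=0xc6 x4=0xbc  N=0 Z=0
after  3: x0=0x20 x1=0xa3 x2=0xfc x3=0xc6 x4=0xbc  N=1 Z=0
after  4: x0=0x20 x1=0xa3 x2=0xfc x3=0xc6 x4=0x1f  N=0 Z=0
after  5: x0=0x20 x1=0xa6 x2=0xfc x3=0xc6 x4=0x1f  N=1 Z=0
after  6: x0=0x20 x1=0xa6 x2=0xfc x3=0x79 x4=0x1f  N=0 Z=0
after  7: x0=0x20 x1=0xa6 x2=0x99 x3=0x79 x4=0x1f  N=1 Z=0
after  8: x0=0x20 x1=0xa6 x2=0xf3 x3=0x79 x4=0x1f  N=1 Z=0
after  9: x0=0x20 x1=0xa6 x2=0xf3 x3=0x79 x4=0xec  N=1 Z=0
after 10: x0=0x20 x1=0xa6 x2=0xf3 x3=0x79 x4=0xec  N=1 Z=0
-- IRQ taken; context saved, return-PC = 11 --
mismatch: x2: reported 0xf2 vs actual 0xf3

BAD = x2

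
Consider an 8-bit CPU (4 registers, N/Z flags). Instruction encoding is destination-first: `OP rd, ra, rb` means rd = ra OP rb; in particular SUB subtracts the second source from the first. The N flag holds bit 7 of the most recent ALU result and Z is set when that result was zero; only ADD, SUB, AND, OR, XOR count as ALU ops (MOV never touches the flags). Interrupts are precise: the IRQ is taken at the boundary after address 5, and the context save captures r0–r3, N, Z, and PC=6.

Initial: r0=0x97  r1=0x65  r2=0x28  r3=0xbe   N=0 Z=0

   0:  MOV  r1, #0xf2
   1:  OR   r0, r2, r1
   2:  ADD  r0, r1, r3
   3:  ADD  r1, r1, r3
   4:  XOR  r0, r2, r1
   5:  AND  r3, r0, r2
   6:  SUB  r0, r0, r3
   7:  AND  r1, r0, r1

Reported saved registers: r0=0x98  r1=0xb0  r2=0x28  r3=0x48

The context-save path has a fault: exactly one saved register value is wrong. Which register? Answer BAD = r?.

BAD = r3

after  0: r0=0x97 r1=0xf2 r2=0x28 r3=0xbe  N=0 Z=0
after  1: r0=0xfa r1=0xf2 r2=0x28 r3=0xbe  N=1 Z=0
after  2: r0=0xb0 r1=0xf2 r2=0x28 r3=0xbe  N=1 Z=0
after  3: r0=0xb0 r1=0xb0 r2=0x28 r3=0xbe  N=1 Z=0
after  4: r0=0x98 r1=0xb0 r2=0x28 r3=0xbe  N=1 Z=0
after  5: r0=0x98 r1=0xb0 r2=0x28 r3=0x08  N=0 Z=0
-- IRQ taken; context saved, return-PC = 6 --
mismatch: r3: reported 0x48 vs actual 0x08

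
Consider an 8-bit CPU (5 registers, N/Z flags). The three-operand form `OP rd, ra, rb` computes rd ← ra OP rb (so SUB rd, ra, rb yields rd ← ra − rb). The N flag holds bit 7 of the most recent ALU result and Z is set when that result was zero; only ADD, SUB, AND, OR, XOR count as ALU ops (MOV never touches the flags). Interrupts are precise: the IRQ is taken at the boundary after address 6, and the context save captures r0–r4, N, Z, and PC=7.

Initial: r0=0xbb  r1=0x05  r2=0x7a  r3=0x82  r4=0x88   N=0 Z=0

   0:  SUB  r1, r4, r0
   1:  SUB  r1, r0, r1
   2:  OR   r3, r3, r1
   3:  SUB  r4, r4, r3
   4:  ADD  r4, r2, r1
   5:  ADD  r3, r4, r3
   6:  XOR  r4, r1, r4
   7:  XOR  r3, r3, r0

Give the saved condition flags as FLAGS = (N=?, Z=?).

after  0: r0=0xbb r1=0xcd r2=0x7a r3=0x82 r4=0x88  N=1 Z=0
after  1: r0=0xbb r1=0xee r2=0x7a r3=0x82 r4=0x88  N=1 Z=0
after  2: r0=0xbb r1=0xee r2=0x7a r3=0xee r4=0x88  N=1 Z=0
after  3: r0=0xbb r1=0xee r2=0x7a r3=0xee r4=0x9a  N=1 Z=0
after  4: r0=0xbb r1=0xee r2=0x7a r3=0xee r4=0x68  N=0 Z=0
after  5: r0=0xbb r1=0xee r2=0x7a r3=0x56 r4=0x68  N=0 Z=0
after  6: r0=0xbb r1=0xee r2=0x7a r3=0x56 r4=0x86  N=1 Z=0
-- IRQ taken; context saved, return-PC = 7 --

FLAGS = (N=1, Z=0)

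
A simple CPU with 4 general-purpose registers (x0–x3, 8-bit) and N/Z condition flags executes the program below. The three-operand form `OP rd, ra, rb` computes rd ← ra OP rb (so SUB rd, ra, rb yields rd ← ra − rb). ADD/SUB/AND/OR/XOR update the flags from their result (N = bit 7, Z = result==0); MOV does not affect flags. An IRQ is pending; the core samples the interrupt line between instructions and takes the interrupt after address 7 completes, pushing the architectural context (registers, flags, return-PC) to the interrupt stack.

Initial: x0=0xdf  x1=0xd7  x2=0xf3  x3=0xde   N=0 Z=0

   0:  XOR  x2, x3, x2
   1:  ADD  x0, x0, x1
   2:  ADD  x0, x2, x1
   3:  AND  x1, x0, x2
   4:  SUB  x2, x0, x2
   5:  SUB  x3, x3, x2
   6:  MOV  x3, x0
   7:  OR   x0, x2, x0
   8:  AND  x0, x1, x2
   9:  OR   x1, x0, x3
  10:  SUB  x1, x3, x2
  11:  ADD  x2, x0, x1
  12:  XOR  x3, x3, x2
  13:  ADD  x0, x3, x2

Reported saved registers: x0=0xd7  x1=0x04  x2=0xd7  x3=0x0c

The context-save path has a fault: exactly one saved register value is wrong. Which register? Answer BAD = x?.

after  0: x0=0xdf x1=0xd7 x2=0x2d x3=0xde  N=0 Z=0
after  1: x0=0xb6 x1=0xd7 x2=0x2d x3=0xde  N=1 Z=0
after  2: x0=0x04 x1=0xd7 x2=0x2d x3=0xde  N=0 Z=0
after  3: x0=0x04 x1=0x04 x2=0x2d x3=0xde  N=0 Z=0
after  4: x0=0x04 x1=0x04 x2=0xd7 x3=0xde  N=1 Z=0
after  5: x0=0x04 x1=0x04 x2=0xd7 x3=0x07  N=0 Z=0
after  6: x0=0x04 x1=0x04 x2=0xd7 x3=0x04  N=0 Z=0
after  7: x0=0xd7 x1=0x04 x2=0xd7 x3=0x04  N=1 Z=0
-- IRQ taken; context saved, return-PC = 8 --
mismatch: x3: reported 0x0c vs actual 0x04

BAD = x3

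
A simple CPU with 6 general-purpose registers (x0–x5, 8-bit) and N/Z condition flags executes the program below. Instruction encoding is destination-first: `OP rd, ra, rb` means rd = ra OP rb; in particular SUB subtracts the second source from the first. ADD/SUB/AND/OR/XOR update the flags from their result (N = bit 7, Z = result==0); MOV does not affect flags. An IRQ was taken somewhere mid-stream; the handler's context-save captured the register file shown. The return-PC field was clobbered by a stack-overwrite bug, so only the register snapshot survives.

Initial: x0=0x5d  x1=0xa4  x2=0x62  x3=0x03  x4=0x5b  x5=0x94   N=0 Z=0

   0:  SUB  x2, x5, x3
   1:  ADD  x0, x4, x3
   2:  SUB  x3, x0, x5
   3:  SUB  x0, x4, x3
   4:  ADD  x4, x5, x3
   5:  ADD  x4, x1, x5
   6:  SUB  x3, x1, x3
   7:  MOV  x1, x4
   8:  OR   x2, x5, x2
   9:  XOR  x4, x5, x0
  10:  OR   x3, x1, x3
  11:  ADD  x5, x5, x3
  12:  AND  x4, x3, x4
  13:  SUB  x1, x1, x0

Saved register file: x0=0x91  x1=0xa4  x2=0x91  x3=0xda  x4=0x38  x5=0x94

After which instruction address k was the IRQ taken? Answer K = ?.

K = 6

after  0: x0=0x5d x1=0xa4 x2=0x91 x3=0x03 x4=0x5b x5=0x94  N=1 Z=0
after  1: x0=0x5e x1=0xa4 x2=0x91 x3=0x03 x4=0x5b x5=0x94  N=0 Z=0
after  2: x0=0x5e x1=0xa4 x2=0x91 x3=0xca x4=0x5b x5=0x94  N=1 Z=0
after  3: x0=0x91 x1=0xa4 x2=0x91 x3=0xca x4=0x5b x5=0x94  N=1 Z=0
after  4: x0=0x91 x1=0xa4 x2=0x91 x3=0xca x4=0x5e x5=0x94  N=0 Z=0
after  5: x0=0x91 x1=0xa4 x2=0x91 x3=0xca x4=0x38 x5=0x94  N=0 Z=0
after  6: x0=0x91 x1=0xa4 x2=0x91 x3=0xda x4=0x38 x5=0x94  N=1 Z=0
-- IRQ taken; context saved, return-PC = 7 --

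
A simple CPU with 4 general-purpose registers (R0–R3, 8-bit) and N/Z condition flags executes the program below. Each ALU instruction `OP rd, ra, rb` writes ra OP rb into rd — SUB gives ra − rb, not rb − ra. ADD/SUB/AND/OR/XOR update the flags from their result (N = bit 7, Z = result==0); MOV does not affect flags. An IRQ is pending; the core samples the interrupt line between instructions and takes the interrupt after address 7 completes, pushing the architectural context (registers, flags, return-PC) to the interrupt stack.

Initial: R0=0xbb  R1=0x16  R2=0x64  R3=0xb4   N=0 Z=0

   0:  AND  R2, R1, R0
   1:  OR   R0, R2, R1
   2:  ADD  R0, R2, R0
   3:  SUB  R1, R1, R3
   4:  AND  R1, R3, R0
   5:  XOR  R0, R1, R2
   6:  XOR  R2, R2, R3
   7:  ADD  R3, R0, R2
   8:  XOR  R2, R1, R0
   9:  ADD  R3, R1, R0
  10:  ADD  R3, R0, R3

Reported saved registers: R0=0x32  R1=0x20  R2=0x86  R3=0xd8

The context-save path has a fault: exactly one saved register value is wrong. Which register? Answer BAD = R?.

after  0: R0=0xbb R1=0x16 R2=0x12 R3=0xb4  N=0 Z=0
after  1: R0=0x16 R1=0x16 R2=0x12 R3=0xb4  N=0 Z=0
after  2: R0=0x28 R1=0x16 R2=0x12 R3=0xb4  N=0 Z=0
after  3: R0=0x28 R1=0x62 R2=0x12 R3=0xb4  N=0 Z=0
after  4: R0=0x28 R1=0x20 R2=0x12 R3=0xb4  N=0 Z=0
after  5: R0=0x32 R1=0x20 R2=0x12 R3=0xb4  N=0 Z=0
after  6: R0=0x32 R1=0x20 R2=0xa6 R3=0xb4  N=1 Z=0
after  7: R0=0x32 R1=0x20 R2=0xa6 R3=0xd8  N=1 Z=0
-- IRQ taken; context saved, return-PC = 8 --
mismatch: R2: reported 0x86 vs actual 0xa6

BAD = R2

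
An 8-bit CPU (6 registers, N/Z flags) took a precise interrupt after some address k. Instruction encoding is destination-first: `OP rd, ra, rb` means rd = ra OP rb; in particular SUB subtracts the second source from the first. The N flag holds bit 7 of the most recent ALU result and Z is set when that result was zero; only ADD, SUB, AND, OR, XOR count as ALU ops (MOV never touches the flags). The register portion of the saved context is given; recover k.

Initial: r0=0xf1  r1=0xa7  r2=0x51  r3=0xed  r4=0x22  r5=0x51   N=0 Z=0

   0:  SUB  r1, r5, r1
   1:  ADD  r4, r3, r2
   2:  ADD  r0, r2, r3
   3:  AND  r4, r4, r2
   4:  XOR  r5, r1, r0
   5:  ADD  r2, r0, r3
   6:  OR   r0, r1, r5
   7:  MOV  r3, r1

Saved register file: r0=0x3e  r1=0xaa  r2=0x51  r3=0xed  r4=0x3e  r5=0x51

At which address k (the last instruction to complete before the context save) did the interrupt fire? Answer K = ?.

after  0: r0=0xf1 r1=0xaa r2=0x51 r3=0xed r4=0x22 r5=0x51  N=1 Z=0
after  1: r0=0xf1 r1=0xaa r2=0x51 r3=0xed r4=0x3e r5=0x51  N=0 Z=0
after  2: r0=0x3e r1=0xaa r2=0x51 r3=0xed r4=0x3e r5=0x51  N=0 Z=0
-- IRQ taken; context saved, return-PC = 3 --

K = 2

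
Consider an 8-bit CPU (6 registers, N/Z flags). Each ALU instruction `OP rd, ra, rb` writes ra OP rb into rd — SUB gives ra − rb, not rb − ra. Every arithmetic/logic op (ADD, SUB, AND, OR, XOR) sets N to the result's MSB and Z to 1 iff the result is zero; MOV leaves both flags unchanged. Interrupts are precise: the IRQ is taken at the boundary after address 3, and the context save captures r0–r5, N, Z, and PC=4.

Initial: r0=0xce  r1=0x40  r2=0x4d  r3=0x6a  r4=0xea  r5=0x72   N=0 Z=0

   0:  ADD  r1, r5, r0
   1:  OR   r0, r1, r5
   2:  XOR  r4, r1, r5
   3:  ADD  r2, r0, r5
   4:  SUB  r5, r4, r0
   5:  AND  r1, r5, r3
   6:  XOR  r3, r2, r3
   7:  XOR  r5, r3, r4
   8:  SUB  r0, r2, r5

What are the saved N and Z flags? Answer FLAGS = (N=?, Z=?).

FLAGS = (N=1, Z=0)

after  0: r0=0xce r1=0x40 r2=0x4d r3=0x6a r4=0xea r5=0x72  N=0 Z=0
after  1: r0=0x72 r1=0x40 r2=0x4d r3=0x6a r4=0xea r5=0x72  N=0 Z=0
after  2: r0=0x72 r1=0x40 r2=0x4d r3=0x6a r4=0x32 r5=0x72  N=0 Z=0
after  3: r0=0x72 r1=0x40 r2=0xe4 r3=0x6a r4=0x32 r5=0x72  N=1 Z=0
-- IRQ taken; context saved, return-PC = 4 --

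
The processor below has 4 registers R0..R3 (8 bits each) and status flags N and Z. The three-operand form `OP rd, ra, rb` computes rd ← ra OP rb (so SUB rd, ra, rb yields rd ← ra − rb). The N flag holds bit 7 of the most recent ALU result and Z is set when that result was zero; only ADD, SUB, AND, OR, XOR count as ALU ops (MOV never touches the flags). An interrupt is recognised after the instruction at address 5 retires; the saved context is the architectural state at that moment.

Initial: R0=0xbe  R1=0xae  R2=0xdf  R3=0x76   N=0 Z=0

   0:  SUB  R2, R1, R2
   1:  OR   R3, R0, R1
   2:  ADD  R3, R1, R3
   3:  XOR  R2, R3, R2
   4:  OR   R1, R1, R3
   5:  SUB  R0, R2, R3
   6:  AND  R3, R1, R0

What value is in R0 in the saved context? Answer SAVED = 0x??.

SAVED = 0x37

after  0: R0=0xbe R1=0xae R2=0xcf R3=0x76  N=1 Z=0
after  1: R0=0xbe R1=0xae R2=0xcf R3=0xbe  N=1 Z=0
after  2: R0=0xbe R1=0xae R2=0xcf R3=0x6c  N=0 Z=0
after  3: R0=0xbe R1=0xae R2=0xa3 R3=0x6c  N=1 Z=0
after  4: R0=0xbe R1=0xee R2=0xa3 R3=0x6c  N=1 Z=0
after  5: R0=0x37 R1=0xee R2=0xa3 R3=0x6c  N=0 Z=0
-- IRQ taken; context saved, return-PC = 6 --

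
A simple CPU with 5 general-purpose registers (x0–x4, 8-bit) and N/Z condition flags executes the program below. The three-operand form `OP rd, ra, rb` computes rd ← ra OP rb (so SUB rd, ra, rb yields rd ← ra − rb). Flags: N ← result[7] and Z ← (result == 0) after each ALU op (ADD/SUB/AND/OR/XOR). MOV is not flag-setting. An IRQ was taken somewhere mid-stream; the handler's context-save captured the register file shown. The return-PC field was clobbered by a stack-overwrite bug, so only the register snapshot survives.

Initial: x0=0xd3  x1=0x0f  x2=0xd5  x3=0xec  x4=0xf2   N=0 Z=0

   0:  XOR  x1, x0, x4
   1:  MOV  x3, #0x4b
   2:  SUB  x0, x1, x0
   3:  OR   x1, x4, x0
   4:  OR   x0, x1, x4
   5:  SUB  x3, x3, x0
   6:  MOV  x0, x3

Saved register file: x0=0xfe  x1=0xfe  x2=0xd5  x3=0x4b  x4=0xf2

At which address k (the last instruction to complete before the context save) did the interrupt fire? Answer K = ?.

K = 4

after  0: x0=0xd3 x1=0x21 x2=0xd5 x3=0xec x4=0xf2  N=0 Z=0
after  1: x0=0xd3 x1=0x21 x2=0xd5 x3=0x4b x4=0xf2  N=0 Z=0
after  2: x0=0x4e x1=0x21 x2=0xd5 x3=0x4b x4=0xf2  N=0 Z=0
after  3: x0=0x4e x1=0xfe x2=0xd5 x3=0x4b x4=0xf2  N=1 Z=0
after  4: x0=0xfe x1=0xfe x2=0xd5 x3=0x4b x4=0xf2  N=1 Z=0
-- IRQ taken; context saved, return-PC = 5 --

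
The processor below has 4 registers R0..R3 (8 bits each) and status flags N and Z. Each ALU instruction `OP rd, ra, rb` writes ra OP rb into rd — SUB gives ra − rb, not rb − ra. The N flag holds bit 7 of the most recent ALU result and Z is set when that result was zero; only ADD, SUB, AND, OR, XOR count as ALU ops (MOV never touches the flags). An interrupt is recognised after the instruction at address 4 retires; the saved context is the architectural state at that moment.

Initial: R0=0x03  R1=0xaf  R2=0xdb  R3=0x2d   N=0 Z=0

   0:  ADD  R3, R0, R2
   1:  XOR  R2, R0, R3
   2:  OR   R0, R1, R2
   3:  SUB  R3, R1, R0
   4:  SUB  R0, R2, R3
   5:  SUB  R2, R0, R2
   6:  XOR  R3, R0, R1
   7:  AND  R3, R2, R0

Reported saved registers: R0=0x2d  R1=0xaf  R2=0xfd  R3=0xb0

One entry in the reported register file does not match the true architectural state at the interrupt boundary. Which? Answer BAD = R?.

after  0: R0=0x03 R1=0xaf R2=0xdb R3=0xde  N=1 Z=0
after  1: R0=0x03 R1=0xaf R2=0xdd R3=0xde  N=1 Z=0
after  2: R0=0xff R1=0xaf R2=0xdd R3=0xde  N=1 Z=0
after  3: R0=0xff R1=0xaf R2=0xdd R3=0xb0  N=1 Z=0
after  4: R0=0x2d R1=0xaf R2=0xdd R3=0xb0  N=0 Z=0
-- IRQ taken; context saved, return-PC = 5 --
mismatch: R2: reported 0xfd vs actual 0xdd

BAD = R2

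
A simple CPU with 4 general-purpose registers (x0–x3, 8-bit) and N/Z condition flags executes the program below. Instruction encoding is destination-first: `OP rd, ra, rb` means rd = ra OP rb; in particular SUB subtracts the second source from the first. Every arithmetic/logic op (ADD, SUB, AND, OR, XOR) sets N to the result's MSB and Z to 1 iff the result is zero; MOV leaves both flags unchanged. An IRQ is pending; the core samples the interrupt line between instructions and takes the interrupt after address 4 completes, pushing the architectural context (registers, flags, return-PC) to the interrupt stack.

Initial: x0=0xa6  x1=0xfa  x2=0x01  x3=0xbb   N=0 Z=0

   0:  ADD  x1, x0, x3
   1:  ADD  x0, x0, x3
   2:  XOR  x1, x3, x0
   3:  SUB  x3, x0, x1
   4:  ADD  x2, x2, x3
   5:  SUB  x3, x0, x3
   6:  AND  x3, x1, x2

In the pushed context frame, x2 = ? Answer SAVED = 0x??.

after  0: x0=0xa6 x1=0x61 x2=0x01 x3=0xbb  N=0 Z=0
after  1: x0=0x61 x1=0x61 x2=0x01 x3=0xbb  N=0 Z=0
after  2: x0=0x61 x1=0xda x2=0x01 x3=0xbb  N=1 Z=0
after  3: x0=0x61 x1=0xda x2=0x01 x3=0x87  N=1 Z=0
after  4: x0=0x61 x1=0xda x2=0x88 x3=0x87  N=1 Z=0
-- IRQ taken; context saved, return-PC = 5 --

SAVED = 0x88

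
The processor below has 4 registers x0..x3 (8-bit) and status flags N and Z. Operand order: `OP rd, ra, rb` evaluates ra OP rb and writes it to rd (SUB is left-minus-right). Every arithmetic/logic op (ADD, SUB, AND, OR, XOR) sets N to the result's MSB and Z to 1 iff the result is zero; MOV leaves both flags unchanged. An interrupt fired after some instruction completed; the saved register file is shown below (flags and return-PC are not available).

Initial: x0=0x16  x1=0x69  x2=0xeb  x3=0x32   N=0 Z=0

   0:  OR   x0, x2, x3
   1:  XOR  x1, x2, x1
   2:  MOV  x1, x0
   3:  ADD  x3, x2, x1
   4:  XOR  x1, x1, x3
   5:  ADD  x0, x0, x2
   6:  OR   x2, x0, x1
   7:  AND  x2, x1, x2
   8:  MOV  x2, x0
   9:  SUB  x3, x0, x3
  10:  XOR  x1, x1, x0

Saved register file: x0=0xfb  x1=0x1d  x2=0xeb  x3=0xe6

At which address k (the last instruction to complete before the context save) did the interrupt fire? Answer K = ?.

after  0: x0=0xfb x1=0x69 x2=0xeb x3=0x32  N=1 Z=0
after  1: x0=0xfb x1=0x82 x2=0xeb x3=0x32  N=1 Z=0
after  2: x0=0xfb x1=0xfb x2=0xeb x3=0x32  N=1 Z=0
after  3: x0=0xfb x1=0xfb x2=0xeb x3=0xe6  N=1 Z=0
after  4: x0=0xfb x1=0x1d x2=0xeb x3=0xe6  N=0 Z=0
-- IRQ taken; context saved, return-PC = 5 --

K = 4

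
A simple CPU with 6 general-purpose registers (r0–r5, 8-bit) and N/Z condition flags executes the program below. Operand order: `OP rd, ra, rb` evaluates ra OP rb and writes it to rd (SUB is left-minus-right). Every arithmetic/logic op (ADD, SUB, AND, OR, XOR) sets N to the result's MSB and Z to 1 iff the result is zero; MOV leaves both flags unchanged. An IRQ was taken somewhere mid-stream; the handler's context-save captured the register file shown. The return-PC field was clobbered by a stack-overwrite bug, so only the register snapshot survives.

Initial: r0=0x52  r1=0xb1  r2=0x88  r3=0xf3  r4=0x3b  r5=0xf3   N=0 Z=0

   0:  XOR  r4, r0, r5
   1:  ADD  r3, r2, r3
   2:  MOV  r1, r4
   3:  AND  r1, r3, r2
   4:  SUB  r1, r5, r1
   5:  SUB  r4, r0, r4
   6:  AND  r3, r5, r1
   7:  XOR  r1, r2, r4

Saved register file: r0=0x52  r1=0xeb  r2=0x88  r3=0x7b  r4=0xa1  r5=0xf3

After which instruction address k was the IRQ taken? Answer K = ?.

after  0: r0=0x52 r1=0xb1 r2=0x88 r3=0xf3 r4=0xa1 r5=0xf3  N=1 Z=0
after  1: r0=0x52 r1=0xb1 r2=0x88 r3=0x7b r4=0xa1 r5=0xf3  N=0 Z=0
after  2: r0=0x52 r1=0xa1 r2=0x88 r3=0x7b r4=0xa1 r5=0xf3  N=0 Z=0
after  3: r0=0x52 r1=0x08 r2=0x88 r3=0x7b r4=0xa1 r5=0xf3  N=0 Z=0
after  4: r0=0x52 r1=0xeb r2=0x88 r3=0x7b r4=0xa1 r5=0xf3  N=1 Z=0
-- IRQ taken; context saved, return-PC = 5 --

K = 4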